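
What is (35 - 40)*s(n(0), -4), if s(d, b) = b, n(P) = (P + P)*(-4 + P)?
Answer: 20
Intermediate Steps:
n(P) = 2*P*(-4 + P) (n(P) = (2*P)*(-4 + P) = 2*P*(-4 + P))
(35 - 40)*s(n(0), -4) = (35 - 40)*(-4) = -5*(-4) = 20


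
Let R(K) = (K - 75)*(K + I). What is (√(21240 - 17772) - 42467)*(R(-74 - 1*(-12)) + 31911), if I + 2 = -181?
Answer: -2780569292 + 2226184*√3 ≈ -2.7767e+9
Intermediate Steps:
I = -183 (I = -2 - 181 = -183)
R(K) = (-183 + K)*(-75 + K) (R(K) = (K - 75)*(K - 183) = (-75 + K)*(-183 + K) = (-183 + K)*(-75 + K))
(√(21240 - 17772) - 42467)*(R(-74 - 1*(-12)) + 31911) = (√(21240 - 17772) - 42467)*((13725 + (-74 - 1*(-12))² - 258*(-74 - 1*(-12))) + 31911) = (√3468 - 42467)*((13725 + (-74 + 12)² - 258*(-74 + 12)) + 31911) = (34*√3 - 42467)*((13725 + (-62)² - 258*(-62)) + 31911) = (-42467 + 34*√3)*((13725 + 3844 + 15996) + 31911) = (-42467 + 34*√3)*(33565 + 31911) = (-42467 + 34*√3)*65476 = -2780569292 + 2226184*√3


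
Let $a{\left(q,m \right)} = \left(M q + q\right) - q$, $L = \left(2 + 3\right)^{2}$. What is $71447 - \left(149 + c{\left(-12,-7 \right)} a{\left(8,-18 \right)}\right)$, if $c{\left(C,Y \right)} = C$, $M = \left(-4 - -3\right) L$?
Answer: $68898$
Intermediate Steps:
$L = 25$ ($L = 5^{2} = 25$)
$M = -25$ ($M = \left(-4 - -3\right) 25 = \left(-4 + 3\right) 25 = \left(-1\right) 25 = -25$)
$a{\left(q,m \right)} = - 25 q$ ($a{\left(q,m \right)} = \left(- 25 q + q\right) - q = - 24 q - q = - 25 q$)
$71447 - \left(149 + c{\left(-12,-7 \right)} a{\left(8,-18 \right)}\right) = 71447 - \left(149 - 12 \left(\left(-25\right) 8\right)\right) = 71447 - \left(149 - -2400\right) = 71447 - \left(149 + 2400\right) = 71447 - 2549 = 68898$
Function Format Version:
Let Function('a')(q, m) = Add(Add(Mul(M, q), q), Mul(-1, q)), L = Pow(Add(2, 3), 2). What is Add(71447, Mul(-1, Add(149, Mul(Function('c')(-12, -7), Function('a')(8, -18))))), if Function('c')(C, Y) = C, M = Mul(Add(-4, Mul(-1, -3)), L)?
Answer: 68898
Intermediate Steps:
L = 25 (L = Pow(5, 2) = 25)
M = -25 (M = Mul(Add(-4, Mul(-1, -3)), 25) = Mul(Add(-4, 3), 25) = Mul(-1, 25) = -25)
Function('a')(q, m) = Mul(-25, q) (Function('a')(q, m) = Add(Add(Mul(-25, q), q), Mul(-1, q)) = Add(Mul(-24, q), Mul(-1, q)) = Mul(-25, q))
Add(71447, Mul(-1, Add(149, Mul(Function('c')(-12, -7), Function('a')(8, -18))))) = Add(71447, Mul(-1, Add(149, Mul(-12, Mul(-25, 8))))) = Add(71447, Mul(-1, Add(149, Mul(-12, -200)))) = Add(71447, Mul(-1, Add(149, 2400))) = Add(71447, Mul(-1, 2549)) = Add(71447, -2549) = 68898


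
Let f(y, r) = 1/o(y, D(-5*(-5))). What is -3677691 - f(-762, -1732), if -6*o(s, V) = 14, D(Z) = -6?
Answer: -25743834/7 ≈ -3.6777e+6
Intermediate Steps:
o(s, V) = -7/3 (o(s, V) = -1/6*14 = -7/3)
f(y, r) = -3/7 (f(y, r) = 1/(-7/3) = -3/7)
-3677691 - f(-762, -1732) = -3677691 - 1*(-3/7) = -3677691 + 3/7 = -25743834/7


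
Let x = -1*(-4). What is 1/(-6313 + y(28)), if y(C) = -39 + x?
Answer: -1/6348 ≈ -0.00015753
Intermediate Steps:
x = 4
y(C) = -35 (y(C) = -39 + 4 = -35)
1/(-6313 + y(28)) = 1/(-6313 - 35) = 1/(-6348) = -1/6348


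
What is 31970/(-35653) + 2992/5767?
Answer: -77697214/205610851 ≈ -0.37788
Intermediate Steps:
31970/(-35653) + 2992/5767 = 31970*(-1/35653) + 2992*(1/5767) = -31970/35653 + 2992/5767 = -77697214/205610851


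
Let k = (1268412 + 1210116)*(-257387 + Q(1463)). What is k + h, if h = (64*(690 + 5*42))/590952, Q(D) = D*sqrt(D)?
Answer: -15708018444248928/24623 + 3626086464*sqrt(1463) ≈ -4.9925e+11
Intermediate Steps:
Q(D) = D**(3/2)
k = -637940886336 + 3626086464*sqrt(1463) (k = (1268412 + 1210116)*(-257387 + 1463**(3/2)) = 2478528*(-257387 + 1463*sqrt(1463)) = -637940886336 + 3626086464*sqrt(1463) ≈ -4.9925e+11)
h = 2400/24623 (h = (64*(690 + 210))*(1/590952) = (64*900)*(1/590952) = 57600*(1/590952) = 2400/24623 ≈ 0.097470)
k + h = (-637940886336 + 3626086464*sqrt(1463)) + 2400/24623 = -15708018444248928/24623 + 3626086464*sqrt(1463)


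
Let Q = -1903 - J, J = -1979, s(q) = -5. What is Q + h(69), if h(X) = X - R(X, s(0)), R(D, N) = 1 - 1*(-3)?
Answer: 141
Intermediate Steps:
R(D, N) = 4 (R(D, N) = 1 + 3 = 4)
Q = 76 (Q = -1903 - 1*(-1979) = -1903 + 1979 = 76)
h(X) = -4 + X (h(X) = X - 1*4 = X - 4 = -4 + X)
Q + h(69) = 76 + (-4 + 69) = 76 + 65 = 141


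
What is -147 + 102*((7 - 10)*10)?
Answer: -3207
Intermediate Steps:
-147 + 102*((7 - 10)*10) = -147 + 102*(-3*10) = -147 + 102*(-30) = -147 - 3060 = -3207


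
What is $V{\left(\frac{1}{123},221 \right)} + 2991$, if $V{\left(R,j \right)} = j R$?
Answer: $\frac{368114}{123} \approx 2992.8$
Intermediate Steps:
$V{\left(R,j \right)} = R j$
$V{\left(\frac{1}{123},221 \right)} + 2991 = \frac{1}{123} \cdot 221 + 2991 = \frac{221}{123} + 2991 = \frac{368114}{123}$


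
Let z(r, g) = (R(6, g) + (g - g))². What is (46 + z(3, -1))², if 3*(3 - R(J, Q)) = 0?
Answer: 3025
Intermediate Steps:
R(J, Q) = 3 (R(J, Q) = 3 - ⅓*0 = 3 + 0 = 3)
z(r, g) = 9 (z(r, g) = (3 + (g - g))² = (3 + 0)² = 3² = 9)
(46 + z(3, -1))² = (46 + 9)² = 55² = 3025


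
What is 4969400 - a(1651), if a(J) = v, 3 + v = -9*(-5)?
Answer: 4969358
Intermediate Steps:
v = 42 (v = -3 - 9*(-5) = -3 + 45 = 42)
a(J) = 42
4969400 - a(1651) = 4969400 - 1*42 = 4969400 - 42 = 4969358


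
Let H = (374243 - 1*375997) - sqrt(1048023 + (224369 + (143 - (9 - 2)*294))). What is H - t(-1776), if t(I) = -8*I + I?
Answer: -14186 - sqrt(1270477) ≈ -15313.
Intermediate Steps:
H = -1754 - sqrt(1270477) (H = (374243 - 375997) - sqrt(1048023 + (224369 + (143 - 1*7*294))) = -1754 - sqrt(1048023 + (224369 + (143 - 7*294))) = -1754 - sqrt(1048023 + (224369 + (143 - 2058))) = -1754 - sqrt(1048023 + (224369 - 1915)) = -1754 - sqrt(1048023 + 222454) = -1754 - sqrt(1270477) ≈ -2881.2)
t(I) = -7*I
H - t(-1776) = (-1754 - sqrt(1270477)) - (-7)*(-1776) = (-1754 - sqrt(1270477)) - 1*12432 = (-1754 - sqrt(1270477)) - 12432 = -14186 - sqrt(1270477)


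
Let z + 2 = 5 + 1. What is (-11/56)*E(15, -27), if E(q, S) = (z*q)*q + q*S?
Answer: -5445/56 ≈ -97.232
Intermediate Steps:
z = 4 (z = -2 + (5 + 1) = -2 + 6 = 4)
E(q, S) = 4*q² + S*q (E(q, S) = (4*q)*q + q*S = 4*q² + S*q)
(-11/56)*E(15, -27) = (-11/56)*(15*(-27 + 4*15)) = (-11*1/56)*(15*(-27 + 60)) = -165*33/56 = -11/56*495 = -5445/56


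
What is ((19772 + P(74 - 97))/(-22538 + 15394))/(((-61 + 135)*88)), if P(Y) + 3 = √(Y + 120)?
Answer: -19769/46521728 - √97/46521728 ≈ -0.00042515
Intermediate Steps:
P(Y) = -3 + √(120 + Y) (P(Y) = -3 + √(Y + 120) = -3 + √(120 + Y))
((19772 + P(74 - 97))/(-22538 + 15394))/(((-61 + 135)*88)) = ((19772 + (-3 + √(120 + (74 - 97))))/(-22538 + 15394))/(((-61 + 135)*88)) = ((19772 + (-3 + √(120 - 23)))/(-7144))/((74*88)) = ((19772 + (-3 + √97))*(-1/7144))/6512 = ((19769 + √97)*(-1/7144))*(1/6512) = (-19769/7144 - √97/7144)*(1/6512) = -19769/46521728 - √97/46521728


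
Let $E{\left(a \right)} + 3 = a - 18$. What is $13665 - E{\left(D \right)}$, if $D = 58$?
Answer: $13628$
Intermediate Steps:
$E{\left(a \right)} = -21 + a$ ($E{\left(a \right)} = -3 + \left(a - 18\right) = -3 + \left(-18 + a\right) = -21 + a$)
$13665 - E{\left(D \right)} = 13665 - \left(-21 + 58\right) = 13665 - 37 = 13628$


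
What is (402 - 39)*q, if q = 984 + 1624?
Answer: 946704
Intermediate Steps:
q = 2608
(402 - 39)*q = (402 - 39)*2608 = 363*2608 = 946704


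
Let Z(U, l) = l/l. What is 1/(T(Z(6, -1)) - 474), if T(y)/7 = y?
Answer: -1/467 ≈ -0.0021413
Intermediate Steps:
Z(U, l) = 1
T(y) = 7*y
1/(T(Z(6, -1)) - 474) = 1/(7*1 - 474) = 1/(7 - 474) = 1/(-467) = -1/467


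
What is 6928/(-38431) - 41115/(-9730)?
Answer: 302536225/74786726 ≈ 4.0453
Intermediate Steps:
6928/(-38431) - 41115/(-9730) = 6928*(-1/38431) - 41115*(-1/9730) = -6928/38431 + 8223/1946 = 302536225/74786726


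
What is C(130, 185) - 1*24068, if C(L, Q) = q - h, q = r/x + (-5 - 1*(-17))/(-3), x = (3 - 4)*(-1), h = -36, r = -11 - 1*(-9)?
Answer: -24038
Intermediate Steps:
r = -2 (r = -11 + 9 = -2)
x = 1 (x = -1*(-1) = 1)
q = -6 (q = -2/1 + (-5 - 1*(-17))/(-3) = -2*1 + (-5 + 17)*(-1/3) = -2 + 12*(-1/3) = -2 - 4 = -6)
C(L, Q) = 30 (C(L, Q) = -6 - 1*(-36) = -6 + 36 = 30)
C(130, 185) - 1*24068 = 30 - 1*24068 = 30 - 24068 = -24038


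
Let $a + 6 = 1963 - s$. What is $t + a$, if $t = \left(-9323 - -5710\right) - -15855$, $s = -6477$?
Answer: $20676$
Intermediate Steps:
$a = 8434$ ($a = -6 + \left(1963 - -6477\right) = -6 + \left(1963 + 6477\right) = -6 + 8440 = 8434$)
$t = 12242$ ($t = \left(-9323 + 5710\right) + 15855 = -3613 + 15855 = 12242$)
$t + a = 12242 + 8434 = 20676$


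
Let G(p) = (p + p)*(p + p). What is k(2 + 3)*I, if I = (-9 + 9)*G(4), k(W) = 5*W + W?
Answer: 0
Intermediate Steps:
G(p) = 4*p**2 (G(p) = (2*p)*(2*p) = 4*p**2)
k(W) = 6*W
I = 0 (I = (-9 + 9)*(4*4**2) = 0*(4*16) = 0*64 = 0)
k(2 + 3)*I = (6*(2 + 3))*0 = (6*5)*0 = 30*0 = 0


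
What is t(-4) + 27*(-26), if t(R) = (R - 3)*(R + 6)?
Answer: -716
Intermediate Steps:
t(R) = (-3 + R)*(6 + R)
t(-4) + 27*(-26) = (-18 + (-4)**2 + 3*(-4)) + 27*(-26) = (-18 + 16 - 12) - 702 = -14 - 702 = -716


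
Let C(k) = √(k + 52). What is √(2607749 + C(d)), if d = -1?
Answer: √(2607749 + √51) ≈ 1614.9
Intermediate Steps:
C(k) = √(52 + k)
√(2607749 + C(d)) = √(2607749 + √(52 - 1)) = √(2607749 + √51)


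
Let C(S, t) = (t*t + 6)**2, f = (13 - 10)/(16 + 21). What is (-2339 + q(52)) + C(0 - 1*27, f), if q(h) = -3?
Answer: -4321667333/1874161 ≈ -2305.9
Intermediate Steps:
f = 3/37 ≈ 0.081081
C(S, t) = (6 + t**2)**2 (C(S, t) = (t**2 + 6)**2 = (6 + t**2)**2)
(-2339 + q(52)) + C(0 - 1*27, f) = (-2339 - 3) + (6 + (3/37)**2)**2 = -2342 + (6 + 9/1369)**2 = -2342 + (8223/1369)**2 = -2342 + 67617729/1874161 = -4321667333/1874161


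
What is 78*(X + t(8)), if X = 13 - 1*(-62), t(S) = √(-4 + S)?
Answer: 6006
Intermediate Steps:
X = 75 (X = 13 + 62 = 75)
78*(X + t(8)) = 78*(75 + √(-4 + 8)) = 78*(75 + √4) = 78*(75 + 2) = 78*77 = 6006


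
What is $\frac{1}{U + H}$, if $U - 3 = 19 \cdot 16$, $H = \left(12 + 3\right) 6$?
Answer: $\frac{1}{397} \approx 0.0025189$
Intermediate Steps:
$H = 90$ ($H = 15 \cdot 6 = 90$)
$U = 307$ ($U = 3 + 19 \cdot 16 = 3 + 304 = 307$)
$\frac{1}{U + H} = \frac{1}{307 + 90} = \frac{1}{397}$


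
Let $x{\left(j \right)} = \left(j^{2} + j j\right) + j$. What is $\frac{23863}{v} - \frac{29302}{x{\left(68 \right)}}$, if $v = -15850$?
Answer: $- \frac{85843051}{18457325} \approx -4.6509$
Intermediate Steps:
$x{\left(j \right)} = j + 2 j^{2}$ ($x{\left(j \right)} = \left(j^{2} + j^{2}\right) + j = 2 j^{2} + j = j + 2 j^{2}$)
$\frac{23863}{v} - \frac{29302}{x{\left(68 \right)}} = \frac{23863}{-15850} - \frac{29302}{68 \left(1 + 2 \cdot 68\right)} = 23863 \left(- \frac{1}{15850}\right) - \frac{29302}{68 \left(1 + 136\right)} = - \frac{23863}{15850} - \frac{29302}{68 \cdot 137} = - \frac{23863}{15850} - \frac{29302}{9316} = - \frac{23863}{15850} - \frac{14651}{4658} = - \frac{85843051}{18457325}$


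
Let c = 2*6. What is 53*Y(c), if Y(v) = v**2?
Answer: 7632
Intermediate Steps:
c = 12
53*Y(c) = 53*12**2 = 53*144 = 7632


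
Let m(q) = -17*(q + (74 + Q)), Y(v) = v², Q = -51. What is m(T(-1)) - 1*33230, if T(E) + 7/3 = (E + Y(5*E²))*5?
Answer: -106864/3 ≈ -35621.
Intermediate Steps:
T(E) = -7/3 + 5*E + 125*E⁴ (T(E) = -7/3 + (E + (5*E²)²)*5 = -7/3 + (E + 25*E⁴)*5 = -7/3 + (5*E + 125*E⁴) = -7/3 + 5*E + 125*E⁴)
m(q) = -391 - 17*q (m(q) = -17*(q + (74 - 51)) = -17*(q + 23) = -17*(23 + q) = -391 - 17*q)
m(T(-1)) - 1*33230 = (-391 - 17*(-7/3 + 5*(-1) + 125*(-1)⁴)) - 1*33230 = (-391 - 17*(-7/3 - 5 + 125*1)) - 33230 = (-391 - 17*(-7/3 - 5 + 125)) - 33230 = (-391 - 17*353/3) - 33230 = (-391 - 6001/3) - 33230 = -7174/3 - 33230 = -106864/3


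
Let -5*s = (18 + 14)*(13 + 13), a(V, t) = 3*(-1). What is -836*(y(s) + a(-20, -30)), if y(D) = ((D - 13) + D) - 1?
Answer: 1462164/5 ≈ 2.9243e+5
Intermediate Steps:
a(V, t) = -3
s = -832/5 (s = -(18 + 14)*(13 + 13)/5 = -32*26/5 = -⅕*832 = -832/5 ≈ -166.40)
y(D) = -14 + 2*D (y(D) = ((-13 + D) + D) - 1 = (-13 + 2*D) - 1 = -14 + 2*D)
-836*(y(s) + a(-20, -30)) = -836*((-14 + 2*(-832/5)) - 3) = -836*((-14 - 1664/5) - 3) = -836*(-1734/5 - 3) = -836*(-1749/5) = 1462164/5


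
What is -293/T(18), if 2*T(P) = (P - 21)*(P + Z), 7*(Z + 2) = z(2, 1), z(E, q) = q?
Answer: 4102/339 ≈ 12.100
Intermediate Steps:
Z = -13/7 (Z = -2 + (⅐)*1 = -2 + ⅐ = -13/7 ≈ -1.8571)
T(P) = (-21 + P)*(-13/7 + P)/2 (T(P) = ((P - 21)*(P - 13/7))/2 = ((-21 + P)*(-13/7 + P))/2 = (-21 + P)*(-13/7 + P)/2)
-293/T(18) = -293/(39/2 + (½)*18² - 80/7*18) = -293/(39/2 + (½)*324 - 1440/7) = -293/(39/2 + 162 - 1440/7) = -293/(-339/14) = -293*(-14/339) = 4102/339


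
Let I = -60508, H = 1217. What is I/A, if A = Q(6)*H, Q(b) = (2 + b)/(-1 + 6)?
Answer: -75635/2434 ≈ -31.074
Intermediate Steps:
Q(b) = 2/5 + b/5 (Q(b) = (2 + b)/5 = (2 + b)*(1/5) = 2/5 + b/5)
A = 9736/5 (A = (2/5 + (1/5)*6)*1217 = (2/5 + 6/5)*1217 = (8/5)*1217 = 9736/5 ≈ 1947.2)
I/A = -60508/9736/5 = -60508*5/9736 = -75635/2434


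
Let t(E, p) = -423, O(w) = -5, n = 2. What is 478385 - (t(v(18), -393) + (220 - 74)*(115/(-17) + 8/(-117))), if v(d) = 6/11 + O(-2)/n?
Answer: 954333398/1989 ≈ 4.7981e+5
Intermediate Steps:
v(d) = -43/22 (v(d) = 6/11 - 5/2 = -43/22)
478385 - (t(v(18), -393) + (220 - 74)*(115/(-17) + 8/(-117))) = 478385 - (-423 + (220 - 74)*(115/(-17) + 8/(-117))) = 478385 - (-423 + 146*(115*(-1/17) + 8*(-1/117))) = 478385 - (-423 + 146*(-115/17 - 8/117)) = 478385 - (-423 + 146*(-13591/1989)) = 478385 - (-423 - 1984286/1989) = 478385 - 1*(-2825633/1989) = 478385 + 2825633/1989 = 954333398/1989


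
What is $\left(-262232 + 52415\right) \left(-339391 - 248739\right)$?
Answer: $123399672210$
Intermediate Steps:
$\left(-262232 + 52415\right) \left(-339391 - 248739\right) = \left(-209817\right) \left(-588130\right) = 123399672210$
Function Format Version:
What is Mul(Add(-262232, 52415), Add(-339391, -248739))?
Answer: 123399672210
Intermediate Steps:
Mul(Add(-262232, 52415), Add(-339391, -248739)) = Mul(-209817, -588130) = 123399672210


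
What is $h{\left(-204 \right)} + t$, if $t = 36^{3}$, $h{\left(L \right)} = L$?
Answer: $46452$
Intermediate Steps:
$t = 46656$
$h{\left(-204 \right)} + t = -204 + 46656 = 46452$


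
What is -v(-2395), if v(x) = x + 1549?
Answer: 846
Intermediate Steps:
v(x) = 1549 + x
-v(-2395) = -(1549 - 2395) = -1*(-846) = 846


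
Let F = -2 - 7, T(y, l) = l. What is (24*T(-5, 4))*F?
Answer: -864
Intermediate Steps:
F = -9
(24*T(-5, 4))*F = (24*4)*(-9) = 96*(-9) = -864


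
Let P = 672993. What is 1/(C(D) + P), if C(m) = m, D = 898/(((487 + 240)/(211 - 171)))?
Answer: 727/489301831 ≈ 1.4858e-6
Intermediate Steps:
D = 35920/727 (D = 898/((727/40)) = 898/((727*(1/40))) = 898/(727/40) = 898*(40/727) = 35920/727 ≈ 49.409)
1/(C(D) + P) = 1/(35920/727 + 672993) = 1/(489301831/727) = 727/489301831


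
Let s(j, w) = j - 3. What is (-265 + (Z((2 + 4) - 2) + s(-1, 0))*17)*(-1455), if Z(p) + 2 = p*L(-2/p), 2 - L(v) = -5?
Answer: -158595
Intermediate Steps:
L(v) = 7 (L(v) = 2 - 1*(-5) = 2 + 5 = 7)
s(j, w) = -3 + j
Z(p) = -2 + 7*p (Z(p) = -2 + p*7 = -2 + 7*p)
(-265 + (Z((2 + 4) - 2) + s(-1, 0))*17)*(-1455) = (-265 + ((-2 + 7*((2 + 4) - 2)) + (-3 - 1))*17)*(-1455) = (-265 + ((-2 + 7*(6 - 2)) - 4)*17)*(-1455) = (-265 + ((-2 + 7*4) - 4)*17)*(-1455) = (-265 + ((-2 + 28) - 4)*17)*(-1455) = (-265 + (26 - 4)*17)*(-1455) = (-265 + 22*17)*(-1455) = (-265 + 374)*(-1455) = 109*(-1455) = -158595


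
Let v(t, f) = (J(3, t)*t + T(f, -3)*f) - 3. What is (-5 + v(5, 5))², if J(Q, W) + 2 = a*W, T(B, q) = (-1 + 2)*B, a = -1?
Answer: 324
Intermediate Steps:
T(B, q) = B (T(B, q) = 1*B = B)
J(Q, W) = -2 - W
v(t, f) = -3 + f² + t*(-2 - t) (v(t, f) = ((-2 - t)*t + f*f) - 3 = (t*(-2 - t) + f²) - 3 = (f² + t*(-2 - t)) - 3 = -3 + f² + t*(-2 - t))
(-5 + v(5, 5))² = (-5 + (-3 + 5² - 1*5*(2 + 5)))² = (-5 + (-3 + 25 - 1*5*7))² = (-5 + (-3 + 25 - 35))² = (-5 - 13)² = (-18)² = 324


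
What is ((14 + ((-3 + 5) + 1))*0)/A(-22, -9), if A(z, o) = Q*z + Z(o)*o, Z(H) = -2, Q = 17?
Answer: 0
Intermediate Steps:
A(z, o) = -2*o + 17*z (A(z, o) = 17*z - 2*o = -2*o + 17*z)
((14 + ((-3 + 5) + 1))*0)/A(-22, -9) = ((14 + ((-3 + 5) + 1))*0)/(-2*(-9) + 17*(-22)) = ((14 + (2 + 1))*0)/(18 - 374) = ((14 + 3)*0)/(-356) = (17*0)*(-1/356) = 0*(-1/356) = 0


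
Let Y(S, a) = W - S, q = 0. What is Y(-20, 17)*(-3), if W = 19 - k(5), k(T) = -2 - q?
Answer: -123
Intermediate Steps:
k(T) = -2 (k(T) = -2 - 1*0 = -2 + 0 = -2)
W = 21 (W = 19 - 1*(-2) = 19 + 2 = 21)
Y(S, a) = 21 - S
Y(-20, 17)*(-3) = (21 - 1*(-20))*(-3) = (21 + 20)*(-3) = 41*(-3) = -123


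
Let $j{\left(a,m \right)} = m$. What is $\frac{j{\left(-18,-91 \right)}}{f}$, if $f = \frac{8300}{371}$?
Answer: $- \frac{33761}{8300} \approx -4.0676$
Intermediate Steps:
$f = \frac{8300}{371}$ ($f = 8300 \cdot \frac{1}{371} = \frac{8300}{371} \approx 22.372$)
$\frac{j{\left(-18,-91 \right)}}{f} = - \frac{91}{\frac{8300}{371}} = \left(-91\right) \frac{371}{8300} = - \frac{33761}{8300}$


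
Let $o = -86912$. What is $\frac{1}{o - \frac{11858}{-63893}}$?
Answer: $- \frac{63893}{5553056558} \approx -1.1506 \cdot 10^{-5}$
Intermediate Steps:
$\frac{1}{o - \frac{11858}{-63893}} = \frac{1}{-86912 - \frac{11858}{-63893}} = \frac{1}{-86912 - - \frac{11858}{63893}} = \frac{1}{-86912 + \frac{11858}{63893}} = \frac{1}{- \frac{5553056558}{63893}} = - \frac{63893}{5553056558}$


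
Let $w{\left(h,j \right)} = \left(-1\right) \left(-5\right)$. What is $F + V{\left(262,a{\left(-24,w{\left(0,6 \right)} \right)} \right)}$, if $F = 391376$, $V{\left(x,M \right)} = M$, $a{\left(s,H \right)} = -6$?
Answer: $391370$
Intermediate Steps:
$w{\left(h,j \right)} = 5$
$F + V{\left(262,a{\left(-24,w{\left(0,6 \right)} \right)} \right)} = 391376 - 6 = 391370$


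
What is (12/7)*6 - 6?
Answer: 30/7 ≈ 4.2857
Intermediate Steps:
(12/7)*6 - 6 = 72/7 - 6 = 30/7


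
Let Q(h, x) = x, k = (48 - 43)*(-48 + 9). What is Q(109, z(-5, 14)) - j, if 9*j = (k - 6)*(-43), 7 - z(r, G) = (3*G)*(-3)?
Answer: -2482/3 ≈ -827.33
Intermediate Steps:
z(r, G) = 7 + 9*G (z(r, G) = 7 - 3*G*(-3) = 7 - (-9)*G = 7 + 9*G)
k = -195 (k = 5*(-39) = -195)
j = 2881/3 (j = ((-195 - 6)*(-43))/9 = (-201*(-43))/9 = (⅑)*8643 = 2881/3 ≈ 960.33)
Q(109, z(-5, 14)) - j = (7 + 9*14) - 1*2881/3 = (7 + 126) - 2881/3 = 133 - 2881/3 = -2482/3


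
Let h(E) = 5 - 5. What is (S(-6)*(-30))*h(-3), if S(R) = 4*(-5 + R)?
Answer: 0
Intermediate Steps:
h(E) = 0
S(R) = -20 + 4*R
(S(-6)*(-30))*h(-3) = ((-20 + 4*(-6))*(-30))*0 = ((-20 - 24)*(-30))*0 = -44*(-30)*0 = 1320*0 = 0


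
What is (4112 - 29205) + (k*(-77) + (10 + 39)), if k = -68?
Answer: -19808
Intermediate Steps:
(4112 - 29205) + (k*(-77) + (10 + 39)) = (4112 - 29205) + (-68*(-77) + (10 + 39)) = -25093 + (5236 + 49) = -25093 + 5285 = -19808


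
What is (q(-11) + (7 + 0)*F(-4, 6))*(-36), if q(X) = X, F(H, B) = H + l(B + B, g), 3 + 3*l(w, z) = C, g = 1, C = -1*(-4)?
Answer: 1320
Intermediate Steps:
C = 4
l(w, z) = ⅓ (l(w, z) = -1 + (⅓)*4 = -1 + 4/3 = ⅓)
F(H, B) = ⅓ + H (F(H, B) = H + ⅓ = ⅓ + H)
(q(-11) + (7 + 0)*F(-4, 6))*(-36) = (-11 + (7 + 0)*(⅓ - 4))*(-36) = (-11 + 7*(-11/3))*(-36) = (-11 - 77/3)*(-36) = -110/3*(-36) = 1320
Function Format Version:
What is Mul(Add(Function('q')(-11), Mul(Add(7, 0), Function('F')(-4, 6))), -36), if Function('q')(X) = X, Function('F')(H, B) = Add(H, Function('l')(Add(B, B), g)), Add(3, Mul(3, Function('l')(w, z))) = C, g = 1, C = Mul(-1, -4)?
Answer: 1320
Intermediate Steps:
C = 4
Function('l')(w, z) = Rational(1, 3) (Function('l')(w, z) = Add(-1, Mul(Rational(1, 3), 4)) = Add(-1, Rational(4, 3)) = Rational(1, 3))
Function('F')(H, B) = Add(Rational(1, 3), H) (Function('F')(H, B) = Add(H, Rational(1, 3)) = Add(Rational(1, 3), H))
Mul(Add(Function('q')(-11), Mul(Add(7, 0), Function('F')(-4, 6))), -36) = Mul(Add(-11, Mul(Add(7, 0), Add(Rational(1, 3), -4))), -36) = Mul(Add(-11, Mul(7, Rational(-11, 3))), -36) = Mul(Add(-11, Rational(-77, 3)), -36) = Mul(Rational(-110, 3), -36) = 1320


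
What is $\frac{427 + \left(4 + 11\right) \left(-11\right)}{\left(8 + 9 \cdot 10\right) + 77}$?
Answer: $\frac{262}{175} \approx 1.4971$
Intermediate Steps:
$\frac{427 + \left(4 + 11\right) \left(-11\right)}{\left(8 + 9 \cdot 10\right) + 77} = \frac{427 + 15 \left(-11\right)}{\left(8 + 90\right) + 77} = \frac{427 - 165}{98 + 77} = \frac{262}{175}$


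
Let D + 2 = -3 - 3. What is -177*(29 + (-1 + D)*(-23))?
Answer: -41772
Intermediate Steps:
D = -8 (D = -2 + (-3 - 3) = -2 - 6 = -8)
-177*(29 + (-1 + D)*(-23)) = -177*(29 + (-1 - 8)*(-23)) = -177*(29 - 9*(-23)) = -177*(29 + 207) = -177*236 = -41772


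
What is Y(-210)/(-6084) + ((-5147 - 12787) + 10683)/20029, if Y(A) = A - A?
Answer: -7251/20029 ≈ -0.36203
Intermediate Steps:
Y(A) = 0
Y(-210)/(-6084) + ((-5147 - 12787) + 10683)/20029 = 0/(-6084) + ((-5147 - 12787) + 10683)/20029 = 0*(-1/6084) + (-17934 + 10683)*(1/20029) = 0 - 7251*1/20029 = 0 - 7251/20029 = -7251/20029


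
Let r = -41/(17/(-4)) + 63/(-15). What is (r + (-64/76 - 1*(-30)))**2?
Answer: 3123356769/2608225 ≈ 1197.5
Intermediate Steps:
r = 463/85 (r = -41/(17*(-1/4)) + 63*(-1/15) = -41/(-17/4) - 21/5 = -41*(-4/17) - 21/5 = 164/17 - 21/5 = 463/85 ≈ 5.4471)
(r + (-64/76 - 1*(-30)))**2 = (463/85 + (-64/76 - 1*(-30)))**2 = (463/85 + (-64*1/76 + 30))**2 = (463/85 + (-16/19 + 30))**2 = (463/85 + 554/19)**2 = (55887/1615)**2 = 3123356769/2608225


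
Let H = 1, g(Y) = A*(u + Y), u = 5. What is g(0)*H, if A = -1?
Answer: -5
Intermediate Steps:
g(Y) = -5 - Y (g(Y) = -(5 + Y) = -5 - Y)
g(0)*H = (-5 - 1*0)*1 = (-5 + 0)*1 = -5*1 = -5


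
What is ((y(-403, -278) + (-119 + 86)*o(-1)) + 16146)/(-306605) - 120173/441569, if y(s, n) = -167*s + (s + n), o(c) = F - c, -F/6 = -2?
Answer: -73203109418/135387263245 ≈ -0.54069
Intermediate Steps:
F = 12 (F = -6*(-2) = 12)
o(c) = 12 - c
y(s, n) = n - 166*s (y(s, n) = -167*s + (n + s) = n - 166*s)
((y(-403, -278) + (-119 + 86)*o(-1)) + 16146)/(-306605) - 120173/441569 = (((-278 - 166*(-403)) + (-119 + 86)*(12 - 1*(-1))) + 16146)/(-306605) - 120173/441569 = (((-278 + 66898) - 33*(12 + 1)) + 16146)*(-1/306605) - 120173*1/441569 = ((66620 - 33*13) + 16146)*(-1/306605) - 120173/441569 = ((66620 - 429) + 16146)*(-1/306605) - 120173/441569 = (66191 + 16146)*(-1/306605) - 120173/441569 = 82337*(-1/306605) - 120173/441569 = -82337/306605 - 120173/441569 = -73203109418/135387263245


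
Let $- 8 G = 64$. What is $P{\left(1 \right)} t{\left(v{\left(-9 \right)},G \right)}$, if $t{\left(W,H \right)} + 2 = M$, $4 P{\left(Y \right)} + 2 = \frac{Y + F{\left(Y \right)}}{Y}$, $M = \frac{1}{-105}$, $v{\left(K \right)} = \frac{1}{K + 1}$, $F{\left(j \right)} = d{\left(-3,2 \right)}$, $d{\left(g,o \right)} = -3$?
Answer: $\frac{211}{105} \approx 2.0095$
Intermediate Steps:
$G = -8$ ($G = \left(- \frac{1}{8}\right) 64 = -8$)
$F{\left(j \right)} = -3$
$v{\left(K \right)} = \frac{1}{1 + K}$
$M = - \frac{1}{105} \approx -0.0095238$
$P{\left(Y \right)} = - \frac{1}{2} + \frac{-3 + Y}{4 Y}$ ($P{\left(Y \right)} = - \frac{1}{2} + \frac{\left(Y - 3\right) \frac{1}{Y}}{4} = - \frac{1}{2} + \frac{\left(-3 + Y\right) \frac{1}{Y}}{4} = - \frac{1}{2} + \frac{\frac{1}{Y} \left(-3 + Y\right)}{4} = - \frac{1}{2} + \frac{-3 + Y}{4 Y}$)
$t{\left(W,H \right)} = - \frac{211}{105}$ ($t{\left(W,H \right)} = -2 - \frac{1}{105} = - \frac{211}{105}$)
$P{\left(1 \right)} t{\left(v{\left(-9 \right)},G \right)} = \frac{-3 - 1}{4 \cdot 1} \left(- \frac{211}{105}\right) = \frac{1}{4} \cdot 1 \left(-3 - 1\right) \left(- \frac{211}{105}\right) = \frac{1}{4} \cdot 1 \left(-4\right) \left(- \frac{211}{105}\right) = \left(-1\right) \left(- \frac{211}{105}\right) = \frac{211}{105}$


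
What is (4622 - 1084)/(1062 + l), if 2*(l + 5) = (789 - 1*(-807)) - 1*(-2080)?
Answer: 3538/2895 ≈ 1.2221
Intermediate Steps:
l = 1833 (l = -5 + ((789 - 1*(-807)) - 1*(-2080))/2 = -5 + ((789 + 807) + 2080)/2 = -5 + (1596 + 2080)/2 = -5 + (½)*3676 = -5 + 1838 = 1833)
(4622 - 1084)/(1062 + l) = (4622 - 1084)/(1062 + 1833) = 3538/2895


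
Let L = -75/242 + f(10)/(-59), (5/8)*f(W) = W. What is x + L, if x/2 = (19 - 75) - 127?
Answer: -5234045/14278 ≈ -366.58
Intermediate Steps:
x = -366 (x = 2*((19 - 75) - 127) = 2*(-56 - 127) = 2*(-183) = -366)
f(W) = 8*W/5
L = -8297/14278 (L = -75/242 + ((8/5)*10)/(-59) = -75*1/242 + 16*(-1/59) = -75/242 - 16/59 = -8297/14278 ≈ -0.58110)
x + L = -366 - 8297/14278 = -5234045/14278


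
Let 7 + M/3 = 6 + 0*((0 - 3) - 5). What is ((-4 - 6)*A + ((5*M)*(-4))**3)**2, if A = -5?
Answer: 46677602500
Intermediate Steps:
M = -3 (M = -21 + 3*(6 + 0*((0 - 3) - 5)) = -21 + 3*(6 + 0*(-3 - 5)) = -21 + 3*(6 + 0*(-8)) = -21 + 3*(6 + 0) = -21 + 3*6 = -21 + 18 = -3)
((-4 - 6)*A + ((5*M)*(-4))**3)**2 = ((-4 - 6)*(-5) + ((5*(-3))*(-4))**3)**2 = (-10*(-5) + (-15*(-4))**3)**2 = (50 + 60**3)**2 = (50 + 216000)**2 = 216050**2 = 46677602500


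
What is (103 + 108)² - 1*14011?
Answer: 30510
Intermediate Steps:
(103 + 108)² - 1*14011 = 211² - 14011 = 44521 - 14011 = 30510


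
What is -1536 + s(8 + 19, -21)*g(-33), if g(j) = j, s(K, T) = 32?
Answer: -2592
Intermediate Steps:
-1536 + s(8 + 19, -21)*g(-33) = -1536 + 32*(-33) = -1536 - 1056 = -2592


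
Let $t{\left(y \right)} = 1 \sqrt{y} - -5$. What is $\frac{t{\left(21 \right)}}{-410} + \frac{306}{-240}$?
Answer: $- \frac{2111}{1640} - \frac{\sqrt{21}}{410} \approx -1.2984$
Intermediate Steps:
$t{\left(y \right)} = 5 + \sqrt{y}$ ($t{\left(y \right)} = \sqrt{y} + 5 = 5 + \sqrt{y}$)
$\frac{t{\left(21 \right)}}{-410} + \frac{306}{-240} = \frac{5 + \sqrt{21}}{-410} + \frac{306}{-240} = \left(5 + \sqrt{21}\right) \left(- \frac{1}{410}\right) + 306 \left(- \frac{1}{240}\right) = \left(- \frac{1}{82} - \frac{\sqrt{21}}{410}\right) - \frac{51}{40} = - \frac{2111}{1640} - \frac{\sqrt{21}}{410}$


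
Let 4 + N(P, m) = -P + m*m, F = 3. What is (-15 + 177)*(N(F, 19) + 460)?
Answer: 131868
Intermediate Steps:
N(P, m) = -4 + m² - P (N(P, m) = -4 + (-P + m*m) = -4 + (-P + m²) = -4 + (m² - P) = -4 + m² - P)
(-15 + 177)*(N(F, 19) + 460) = (-15 + 177)*((-4 + 19² - 1*3) + 460) = 162*((-4 + 361 - 3) + 460) = 162*(354 + 460) = 162*814 = 131868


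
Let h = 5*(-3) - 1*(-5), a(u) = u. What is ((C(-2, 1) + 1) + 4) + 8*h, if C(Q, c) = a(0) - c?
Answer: -76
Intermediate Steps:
C(Q, c) = -c (C(Q, c) = 0 - c = -c)
h = -10 (h = -15 + 5 = -10)
((C(-2, 1) + 1) + 4) + 8*h = ((-1*1 + 1) + 4) + 8*(-10) = ((-1 + 1) + 4) - 80 = (0 + 4) - 80 = 4 - 80 = -76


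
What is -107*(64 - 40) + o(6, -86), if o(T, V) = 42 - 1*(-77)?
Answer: -2449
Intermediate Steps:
o(T, V) = 119 (o(T, V) = 42 + 77 = 119)
-107*(64 - 40) + o(6, -86) = -107*(64 - 40) + 119 = -107*24 + 119 = -2568 + 119 = -2449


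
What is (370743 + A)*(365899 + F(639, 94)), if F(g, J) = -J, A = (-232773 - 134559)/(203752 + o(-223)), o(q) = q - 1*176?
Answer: 27578526914482335/203353 ≈ 1.3562e+11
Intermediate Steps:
o(q) = -176 + q (o(q) = q - 176 = -176 + q)
A = -367332/203353 (A = (-232773 - 134559)/(203752 + (-176 - 223)) = -367332/(203752 - 399) = -367332/203353 ≈ -1.8064)
(370743 + A)*(365899 + F(639, 94)) = (370743 - 367332/203353)*(365899 - 1*94) = 75391333947*(365899 - 94)/203353 = (75391333947/203353)*365805 = 27578526914482335/203353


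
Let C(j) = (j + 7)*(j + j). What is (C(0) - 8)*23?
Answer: -184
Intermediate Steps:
C(j) = 2*j*(7 + j) (C(j) = (7 + j)*(2*j) = 2*j*(7 + j))
(C(0) - 8)*23 = (2*0*(7 + 0) - 8)*23 = (2*0*7 - 8)*23 = (0 - 8)*23 = -8*23 = -184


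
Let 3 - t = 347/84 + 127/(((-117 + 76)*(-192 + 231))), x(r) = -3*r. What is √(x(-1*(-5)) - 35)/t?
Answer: -74620*I*√2/15693 ≈ -6.7246*I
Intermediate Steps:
t = -15693/14924 (t = 3 - (347/84 + 127/(((-117 + 76)*(-192 + 231)))) = 3 - (347*(1/84) + 127/((-41*39))) = 3 - (347/84 + 127/(-1599)) = 3 - (347/84 + 127*(-1/1599)) = 3 - (347/84 - 127/1599) = 3 - 1*60465/14924 = 3 - 60465/14924 = -15693/14924 ≈ -1.0515)
√(x(-1*(-5)) - 35)/t = √(-(-3)*(-5) - 35)/(-15693/14924) = √(-3*5 - 35)*(-14924/15693) = √(-15 - 35)*(-14924/15693) = √(-50)*(-14924/15693) = (5*I*√2)*(-14924/15693) = -74620*I*√2/15693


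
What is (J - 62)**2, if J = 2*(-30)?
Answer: 14884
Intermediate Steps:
J = -60
(J - 62)**2 = (-60 - 62)**2 = (-122)**2 = 14884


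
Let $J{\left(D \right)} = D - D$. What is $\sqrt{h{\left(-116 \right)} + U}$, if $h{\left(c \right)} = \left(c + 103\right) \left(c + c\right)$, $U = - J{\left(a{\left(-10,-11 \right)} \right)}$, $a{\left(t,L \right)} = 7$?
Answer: $2 \sqrt{754} \approx 54.918$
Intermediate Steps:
$J{\left(D \right)} = 0$
$U = 0$ ($U = \left(-1\right) 0 = 0$)
$h{\left(c \right)} = 2 c \left(103 + c\right)$ ($h{\left(c \right)} = \left(103 + c\right) 2 c = 2 c \left(103 + c\right)$)
$\sqrt{h{\left(-116 \right)} + U} = \sqrt{2 \left(-116\right) \left(103 - 116\right) + 0} = \sqrt{2 \left(-116\right) \left(-13\right) + 0} = \sqrt{3016 + 0} = \sqrt{3016} = 2 \sqrt{754}$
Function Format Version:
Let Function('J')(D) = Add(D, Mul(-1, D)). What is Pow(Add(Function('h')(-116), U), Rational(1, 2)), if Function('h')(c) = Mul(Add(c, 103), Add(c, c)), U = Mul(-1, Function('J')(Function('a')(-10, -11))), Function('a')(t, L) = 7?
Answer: Mul(2, Pow(754, Rational(1, 2))) ≈ 54.918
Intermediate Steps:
Function('J')(D) = 0
U = 0 (U = Mul(-1, 0) = 0)
Function('h')(c) = Mul(2, c, Add(103, c)) (Function('h')(c) = Mul(Add(103, c), Mul(2, c)) = Mul(2, c, Add(103, c)))
Pow(Add(Function('h')(-116), U), Rational(1, 2)) = Pow(Add(Mul(2, -116, Add(103, -116)), 0), Rational(1, 2)) = Pow(Add(Mul(2, -116, -13), 0), Rational(1, 2)) = Pow(Add(3016, 0), Rational(1, 2)) = Pow(3016, Rational(1, 2)) = Mul(2, Pow(754, Rational(1, 2)))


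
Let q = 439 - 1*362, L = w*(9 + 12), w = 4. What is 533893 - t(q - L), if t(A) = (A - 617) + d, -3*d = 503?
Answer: 1604054/3 ≈ 5.3469e+5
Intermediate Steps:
L = 84 (L = 4*(9 + 12) = 4*21 = 84)
q = 77 (q = 439 - 362 = 77)
d = -503/3 (d = -⅓*503 = -503/3 ≈ -167.67)
t(A) = -2354/3 + A (t(A) = (A - 617) - 503/3 = (-617 + A) - 503/3 = -2354/3 + A)
533893 - t(q - L) = 533893 - (-2354/3 + (77 - 1*84)) = 533893 - (-2354/3 + (77 - 84)) = 533893 - (-2354/3 - 7) = 533893 - 1*(-2375/3) = 533893 + 2375/3 = 1604054/3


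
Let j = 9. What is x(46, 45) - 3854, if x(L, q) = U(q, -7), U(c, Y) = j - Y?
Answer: -3838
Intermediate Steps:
U(c, Y) = 9 - Y
x(L, q) = 16 (x(L, q) = 9 - 1*(-7) = 9 + 7 = 16)
x(46, 45) - 3854 = 16 - 3854 = -3838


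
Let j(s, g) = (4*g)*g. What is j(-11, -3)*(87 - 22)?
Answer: 2340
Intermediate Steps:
j(s, g) = 4*g**2
j(-11, -3)*(87 - 22) = (4*(-3)**2)*(87 - 22) = (4*9)*65 = 36*65 = 2340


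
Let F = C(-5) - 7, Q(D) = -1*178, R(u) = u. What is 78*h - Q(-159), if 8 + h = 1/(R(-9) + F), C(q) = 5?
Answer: -4984/11 ≈ -453.09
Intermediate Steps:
Q(D) = -178
F = -2 (F = 5 - 7 = -2)
h = -89/11 (h = -8 + 1/(-9 - 2) = -8 + 1/(-11) = -8 - 1/11 = -89/11 ≈ -8.0909)
78*h - Q(-159) = 78*(-89/11) - 1*(-178) = -6942/11 + 178 = -4984/11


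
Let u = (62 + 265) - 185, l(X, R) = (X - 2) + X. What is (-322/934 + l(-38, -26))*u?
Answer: -5195354/467 ≈ -11125.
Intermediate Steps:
l(X, R) = -2 + 2*X (l(X, R) = (-2 + X) + X = -2 + 2*X)
u = 142 (u = 327 - 185 = 142)
(-322/934 + l(-38, -26))*u = (-322/934 + (-2 + 2*(-38)))*142 = (-322*1/934 + (-2 - 76))*142 = (-161/467 - 78)*142 = -36587/467*142 = -5195354/467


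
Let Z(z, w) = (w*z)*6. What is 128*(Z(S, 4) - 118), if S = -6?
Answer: -33536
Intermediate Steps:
Z(z, w) = 6*w*z
128*(Z(S, 4) - 118) = 128*(6*4*(-6) - 118) = 128*(-144 - 118) = 128*(-262) = -33536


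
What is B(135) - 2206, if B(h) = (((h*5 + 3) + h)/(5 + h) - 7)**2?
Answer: -43209711/19600 ≈ -2204.6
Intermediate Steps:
B(h) = (-7 + (3 + 6*h)/(5 + h))**2 (B(h) = (((5*h + 3) + h)/(5 + h) - 7)**2 = (((3 + 5*h) + h)/(5 + h) - 7)**2 = ((3 + 6*h)/(5 + h) - 7)**2 = (-7 + (3 + 6*h)/(5 + h))**2)
B(135) - 2206 = (32 + 135)**2/(5 + 135)**2 - 2206 = 167**2/140**2 - 2206 = (1/19600)*27889 - 2206 = 27889/19600 - 2206 = -43209711/19600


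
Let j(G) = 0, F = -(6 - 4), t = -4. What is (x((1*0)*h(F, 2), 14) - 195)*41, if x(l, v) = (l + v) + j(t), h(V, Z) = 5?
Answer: -7421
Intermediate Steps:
F = -2 (F = -1*2 = -2)
x(l, v) = l + v (x(l, v) = (l + v) + 0 = l + v)
(x((1*0)*h(F, 2), 14) - 195)*41 = (((1*0)*5 + 14) - 195)*41 = ((0*5 + 14) - 195)*41 = ((0 + 14) - 195)*41 = (14 - 195)*41 = -181*41 = -7421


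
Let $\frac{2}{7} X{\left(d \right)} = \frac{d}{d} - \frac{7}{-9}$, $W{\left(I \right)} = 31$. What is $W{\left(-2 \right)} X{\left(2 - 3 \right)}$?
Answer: $\frac{1736}{9} \approx 192.89$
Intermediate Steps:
$X{\left(d \right)} = \frac{56}{9}$ ($X{\left(d \right)} = \frac{7 \left(\frac{d}{d} - \frac{7}{-9}\right)}{2} = \frac{7 \left(1 - - \frac{7}{9}\right)}{2} = \frac{7 \left(1 + \frac{7}{9}\right)}{2} = \frac{7}{2} \cdot \frac{16}{9} = \frac{56}{9}$)
$W{\left(-2 \right)} X{\left(2 - 3 \right)} = 31 \cdot \frac{56}{9} = \frac{1736}{9}$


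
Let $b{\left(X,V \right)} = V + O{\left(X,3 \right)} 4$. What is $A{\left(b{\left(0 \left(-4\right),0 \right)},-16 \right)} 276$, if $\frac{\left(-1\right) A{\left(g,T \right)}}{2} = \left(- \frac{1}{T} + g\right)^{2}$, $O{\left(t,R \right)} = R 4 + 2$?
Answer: $- \frac{55518021}{32} \approx -1.7349 \cdot 10^{6}$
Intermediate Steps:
$O{\left(t,R \right)} = 2 + 4 R$ ($O{\left(t,R \right)} = 4 R + 2 = 2 + 4 R$)
$b{\left(X,V \right)} = 56 + V$ ($b{\left(X,V \right)} = V + \left(2 + 4 \cdot 3\right) 4 = V + \left(2 + 12\right) 4 = V + 14 \cdot 4 = V + 56 = 56 + V$)
$A{\left(g,T \right)} = - 2 \left(g - \frac{1}{T}\right)^{2}$ ($A{\left(g,T \right)} = - 2 \left(- \frac{1}{T} + g\right)^{2} = - 2 \left(g - \frac{1}{T}\right)^{2}$)
$A{\left(b{\left(0 \left(-4\right),0 \right)},-16 \right)} 276 = - \frac{2 \left(-1 - 16 \left(56 + 0\right)\right)^{2}}{256} \cdot 276 = \left(-2\right) \frac{1}{256} \left(-1 - 896\right)^{2} \cdot 276 = \left(-2\right) \frac{1}{256} \left(-897\right)^{2} \cdot 276 = \left(-2\right) \frac{1}{256} \cdot 804609 \cdot 276 = \left(- \frac{804609}{128}\right) 276 = - \frac{55518021}{32}$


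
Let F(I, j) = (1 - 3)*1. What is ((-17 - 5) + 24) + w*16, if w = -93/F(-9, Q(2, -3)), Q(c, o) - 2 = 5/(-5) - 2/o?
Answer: 746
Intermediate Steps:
Q(c, o) = 1 - 2/o (Q(c, o) = 2 + (5/(-5) - 2/o) = 2 + (5*(-⅕) - 2/o) = 2 + (-1 - 2/o) = 1 - 2/o)
F(I, j) = -2 (F(I, j) = -2*1 = -2)
w = 93/2 (w = -93/(-2) = -93*(-½) = 93/2 ≈ 46.500)
((-17 - 5) + 24) + w*16 = ((-17 - 5) + 24) + (93/2)*16 = (-22 + 24) + 744 = 2 + 744 = 746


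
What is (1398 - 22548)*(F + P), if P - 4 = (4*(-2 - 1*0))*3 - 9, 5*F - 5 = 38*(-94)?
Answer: 15701760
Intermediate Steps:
F = -3567/5 (F = 1 + (38*(-94))/5 = 1 + (1/5)*(-3572) = 1 - 3572/5 = -3567/5 ≈ -713.40)
P = -29 (P = 4 + ((4*(-2 - 1*0))*3 - 9) = 4 + ((4*(-2 + 0))*3 - 9) = 4 + ((4*(-2))*3 - 9) = 4 + (-8*3 - 9) = 4 + (-24 - 9) = 4 - 33 = -29)
(1398 - 22548)*(F + P) = (1398 - 22548)*(-3567/5 - 29) = -21150*(-3712/5) = 15701760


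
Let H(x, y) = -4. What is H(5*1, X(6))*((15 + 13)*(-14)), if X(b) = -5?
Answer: 1568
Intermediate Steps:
H(5*1, X(6))*((15 + 13)*(-14)) = -4*(15 + 13)*(-14) = -112*(-14) = -4*(-392) = 1568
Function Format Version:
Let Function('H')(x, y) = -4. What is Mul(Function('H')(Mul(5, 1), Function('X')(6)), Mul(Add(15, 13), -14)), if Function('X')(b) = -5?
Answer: 1568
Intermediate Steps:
Mul(Function('H')(Mul(5, 1), Function('X')(6)), Mul(Add(15, 13), -14)) = Mul(-4, Mul(Add(15, 13), -14)) = Mul(-4, Mul(28, -14)) = Mul(-4, -392) = 1568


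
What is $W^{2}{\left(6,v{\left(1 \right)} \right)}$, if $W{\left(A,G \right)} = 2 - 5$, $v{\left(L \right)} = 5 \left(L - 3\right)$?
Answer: $9$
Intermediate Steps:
$v{\left(L \right)} = -15 + 5 L$ ($v{\left(L \right)} = 5 \left(-3 + L\right) = -15 + 5 L$)
$W{\left(A,G \right)} = -3$
$W^{2}{\left(6,v{\left(1 \right)} \right)} = \left(-3\right)^{2} = 9$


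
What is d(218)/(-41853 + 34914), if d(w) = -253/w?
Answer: 253/1512702 ≈ 0.00016725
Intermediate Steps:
d(218)/(-41853 + 34914) = (-253/218)/(-41853 + 34914) = -253*1/218/(-6939) = -253/218*(-1/6939) = 253/1512702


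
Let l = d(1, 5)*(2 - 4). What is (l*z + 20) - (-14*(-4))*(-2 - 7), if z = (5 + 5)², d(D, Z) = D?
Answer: 324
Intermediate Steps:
l = -2 (l = 1*(2 - 4) = 1*(-2) = -2)
z = 100 (z = 10² = 100)
(l*z + 20) - (-14*(-4))*(-2 - 7) = (-2*100 + 20) - (-14*(-4))*(-2 - 7) = (-200 + 20) - 56*(-9) = -180 - 1*(-504) = -180 + 504 = 324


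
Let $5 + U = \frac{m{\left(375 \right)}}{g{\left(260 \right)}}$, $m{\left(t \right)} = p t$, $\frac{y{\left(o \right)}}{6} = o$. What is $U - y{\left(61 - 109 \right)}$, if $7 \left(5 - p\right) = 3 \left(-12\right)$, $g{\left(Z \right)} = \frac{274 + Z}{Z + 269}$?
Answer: $\frac{5047493}{1246} \approx 4051.0$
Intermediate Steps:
$y{\left(o \right)} = 6 o$
$g{\left(Z \right)} = \frac{274 + Z}{269 + Z}$
$p = \frac{71}{7}$ ($p = 5 - \frac{3 \left(-12\right)}{7} = 5 - - \frac{36}{7} = 5 + \frac{36}{7} = \frac{71}{7} \approx 10.143$)
$m{\left(t \right)} = \frac{71 t}{7}$
$U = \frac{4688645}{1246}$ ($U = -5 + \frac{\frac{71}{7} \cdot 375}{\frac{1}{269 + 260} \left(274 + 260\right)} = -5 + \frac{26625}{7 \cdot \frac{1}{529} \cdot 534} = -5 + \frac{26625}{7 \cdot \frac{534}{529}} = -5 + \frac{26625}{7} \cdot \frac{529}{534} = -5 + \frac{4694875}{1246} = \frac{4688645}{1246} \approx 3763.0$)
$U - y{\left(61 - 109 \right)} = \frac{4688645}{1246} - 6 \left(61 - 109\right) = \frac{4688645}{1246} - 6 \left(-48\right) = \frac{4688645}{1246} - -288 = \frac{4688645}{1246} + 288 = \frac{5047493}{1246}$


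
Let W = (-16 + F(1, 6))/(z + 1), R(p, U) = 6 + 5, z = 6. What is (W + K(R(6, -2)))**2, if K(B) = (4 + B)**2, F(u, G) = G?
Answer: 2449225/49 ≈ 49984.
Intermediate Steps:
R(p, U) = 11
W = -10/7 (W = (-16 + 6)/(6 + 1) = -10/7 ≈ -1.4286)
(W + K(R(6, -2)))**2 = (-10/7 + (4 + 11)**2)**2 = (-10/7 + 15**2)**2 = (-10/7 + 225)**2 = (1565/7)**2 = 2449225/49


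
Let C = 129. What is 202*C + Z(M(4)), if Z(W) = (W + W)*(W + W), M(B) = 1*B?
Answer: 26122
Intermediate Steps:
M(B) = B
Z(W) = 4*W**2 (Z(W) = (2*W)*(2*W) = 4*W**2)
202*C + Z(M(4)) = 202*129 + 4*4**2 = 26058 + 4*16 = 26058 + 64 = 26122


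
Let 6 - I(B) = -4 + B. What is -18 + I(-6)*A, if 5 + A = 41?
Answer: 558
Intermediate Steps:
I(B) = 10 - B (I(B) = 6 - (-4 + B) = 6 + (4 - B) = 10 - B)
A = 36 (A = -5 + 41 = 36)
-18 + I(-6)*A = -18 + (10 - 1*(-6))*36 = -18 + (10 + 6)*36 = -18 + 16*36 = -18 + 576 = 558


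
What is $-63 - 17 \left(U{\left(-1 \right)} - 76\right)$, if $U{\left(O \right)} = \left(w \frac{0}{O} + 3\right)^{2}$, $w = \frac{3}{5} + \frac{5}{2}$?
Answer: $1076$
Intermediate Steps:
$w = \frac{31}{10}$ ($w = 3 \cdot \frac{1}{5} + 5 \cdot \frac{1}{2} = \frac{3}{5} + \frac{5}{2} = \frac{31}{10} \approx 3.1$)
$U{\left(O \right)} = 9$ ($U{\left(O \right)} = \left(\frac{31 \frac{0}{O}}{10} + 3\right)^{2} = \left(\frac{31}{10} \cdot 0 + 3\right)^{2} = \left(0 + 3\right)^{2} = 3^{2} = 9$)
$-63 - 17 \left(U{\left(-1 \right)} - 76\right) = -63 - 17 \left(9 - 76\right) = -63 - -1139 = -63 + 1139 = 1076$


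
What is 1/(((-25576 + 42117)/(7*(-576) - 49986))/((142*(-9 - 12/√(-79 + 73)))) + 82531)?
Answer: 72838678387332862692/6011448979448226993357847 - 36251047656*I*√6/6011448979448226993357847 ≈ 1.2117e-5 - 1.4771e-14*I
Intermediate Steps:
1/(((-25576 + 42117)/(7*(-576) - 49986))/((142*(-9 - 12/√(-79 + 73)))) + 82531) = 1/((16541/(-4032 - 49986))/((142*(-9 - 12*(-I*√6/6)))) + 82531) = 1/((16541/(-54018))/((142*(-9 - 12*(-I*√6/6)))) + 82531) = 1/((16541*(-1/54018))/((142*(-9 - (-2)*I*√6))) + 82531) = 1/(-16541*1/(142*(-9 + 2*I*√6))/54018 + 82531) = 1/(-16541/(54018*(-1278 + 284*I*√6)) + 82531) = 1/(82531 - 16541/(54018*(-1278 + 284*I*√6)))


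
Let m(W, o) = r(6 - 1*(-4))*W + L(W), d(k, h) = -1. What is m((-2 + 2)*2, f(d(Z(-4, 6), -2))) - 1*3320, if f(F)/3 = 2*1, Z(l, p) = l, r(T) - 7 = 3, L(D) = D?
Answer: -3320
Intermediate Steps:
r(T) = 10 (r(T) = 7 + 3 = 10)
f(F) = 6 (f(F) = 3*(2*1) = 3*2 = 6)
m(W, o) = 11*W (m(W, o) = 10*W + W = 11*W)
m((-2 + 2)*2, f(d(Z(-4, 6), -2))) - 1*3320 = 11*((-2 + 2)*2) - 1*3320 = 11*(0*2) - 3320 = 11*0 - 3320 = 0 - 3320 = -3320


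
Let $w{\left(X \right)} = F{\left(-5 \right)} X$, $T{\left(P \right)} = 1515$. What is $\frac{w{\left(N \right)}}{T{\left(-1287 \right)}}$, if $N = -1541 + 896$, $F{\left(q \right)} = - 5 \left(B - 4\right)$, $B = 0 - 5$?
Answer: $- \frac{1935}{101} \approx -19.158$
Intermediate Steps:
$B = -5$
$F{\left(q \right)} = 45$ ($F{\left(q \right)} = - 5 \left(-5 - 4\right) = \left(-5\right) \left(-9\right) = 45$)
$N = -645$
$w{\left(X \right)} = 45 X$
$\frac{w{\left(N \right)}}{T{\left(-1287 \right)}} = \frac{45 \left(-645\right)}{1515} = \left(-29025\right) \frac{1}{1515} = - \frac{1935}{101}$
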